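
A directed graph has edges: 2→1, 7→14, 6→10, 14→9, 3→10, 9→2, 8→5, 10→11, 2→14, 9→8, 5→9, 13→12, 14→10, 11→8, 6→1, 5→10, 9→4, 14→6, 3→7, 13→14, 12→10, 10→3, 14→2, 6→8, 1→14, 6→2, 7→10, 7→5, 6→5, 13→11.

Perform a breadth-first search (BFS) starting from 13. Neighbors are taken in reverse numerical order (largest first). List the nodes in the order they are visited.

Visit 13; enqueue 14, 12, 11 → queue [14, 12, 11]
Visit 14; enqueue 10, 9, 6, 2 → queue [12, 11, 10, 9, 6, 2]
Visit 12 → queue [11, 10, 9, 6, 2]
Visit 11; enqueue 8 → queue [10, 9, 6, 2, 8]
Visit 10; enqueue 3 → queue [9, 6, 2, 8, 3]
Visit 9; enqueue 4 → queue [6, 2, 8, 3, 4]
Visit 6; enqueue 5, 1 → queue [2, 8, 3, 4, 5, 1]
Visit 2 → queue [8, 3, 4, 5, 1]
Visit 8 → queue [3, 4, 5, 1]
Visit 3; enqueue 7 → queue [4, 5, 1, 7]
Visit 4 → queue [5, 1, 7]
Visit 5 → queue [1, 7]
Visit 1 → queue [7]
Visit 7 → queue []

13 -> 14 -> 12 -> 11 -> 10 -> 9 -> 6 -> 2 -> 8 -> 3 -> 4 -> 5 -> 1 -> 7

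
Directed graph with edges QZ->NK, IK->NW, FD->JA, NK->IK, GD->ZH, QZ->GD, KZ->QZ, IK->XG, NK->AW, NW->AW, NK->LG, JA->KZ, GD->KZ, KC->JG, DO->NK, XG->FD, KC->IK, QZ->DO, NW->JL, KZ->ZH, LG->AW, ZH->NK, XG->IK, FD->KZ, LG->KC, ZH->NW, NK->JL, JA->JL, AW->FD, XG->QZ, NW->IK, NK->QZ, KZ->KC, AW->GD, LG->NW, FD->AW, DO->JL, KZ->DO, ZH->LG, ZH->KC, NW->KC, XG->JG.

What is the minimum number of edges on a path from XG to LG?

Level 0: XG
Level 1: FD, IK, JG, QZ
Level 2: AW, DO, GD, JA, KZ, NK, NW
Level 3: JL, KC, LG, ZH
LG first appears at level 3.

3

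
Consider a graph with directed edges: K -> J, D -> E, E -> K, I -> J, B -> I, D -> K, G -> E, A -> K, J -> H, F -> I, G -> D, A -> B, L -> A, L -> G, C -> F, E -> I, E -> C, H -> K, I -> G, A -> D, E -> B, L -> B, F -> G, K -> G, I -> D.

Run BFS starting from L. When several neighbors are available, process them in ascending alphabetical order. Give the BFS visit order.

Visit L; enqueue A, B, G → queue [A, B, G]
Visit A; enqueue D, K → queue [B, G, D, K]
Visit B; enqueue I → queue [G, D, K, I]
Visit G; enqueue E → queue [D, K, I, E]
Visit D → queue [K, I, E]
Visit K; enqueue J → queue [I, E, J]
Visit I → queue [E, J]
Visit E; enqueue C → queue [J, C]
Visit J; enqueue H → queue [C, H]
Visit C; enqueue F → queue [H, F]
Visit H → queue [F]
Visit F → queue []

L → A → B → G → D → K → I → E → J → C → H → F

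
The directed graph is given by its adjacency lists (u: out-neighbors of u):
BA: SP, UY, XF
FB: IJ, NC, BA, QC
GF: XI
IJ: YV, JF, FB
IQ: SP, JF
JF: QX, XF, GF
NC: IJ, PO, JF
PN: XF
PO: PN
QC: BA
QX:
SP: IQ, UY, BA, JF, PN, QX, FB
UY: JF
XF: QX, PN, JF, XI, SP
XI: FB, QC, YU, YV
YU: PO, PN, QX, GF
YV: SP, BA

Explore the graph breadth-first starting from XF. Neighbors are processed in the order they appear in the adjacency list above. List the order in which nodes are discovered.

XF → QX → PN → JF → XI → SP → GF → FB → QC → YU → YV → IQ → UY → BA → IJ → NC → PO

Visit XF; enqueue QX, PN, JF, XI, SP → queue [QX, PN, JF, XI, SP]
Visit QX → queue [PN, JF, XI, SP]
Visit PN → queue [JF, XI, SP]
Visit JF; enqueue GF → queue [XI, SP, GF]
Visit XI; enqueue FB, QC, YU, YV → queue [SP, GF, FB, QC, YU, YV]
Visit SP; enqueue IQ, UY, BA → queue [GF, FB, QC, YU, YV, IQ, UY, BA]
Visit GF → queue [FB, QC, YU, YV, IQ, UY, BA]
Visit FB; enqueue IJ, NC → queue [QC, YU, YV, IQ, UY, BA, IJ, NC]
Visit QC → queue [YU, YV, IQ, UY, BA, IJ, NC]
Visit YU; enqueue PO → queue [YV, IQ, UY, BA, IJ, NC, PO]
Visit YV → queue [IQ, UY, BA, IJ, NC, PO]
Visit IQ → queue [UY, BA, IJ, NC, PO]
Visit UY → queue [BA, IJ, NC, PO]
Visit BA → queue [IJ, NC, PO]
Visit IJ → queue [NC, PO]
Visit NC → queue [PO]
Visit PO → queue []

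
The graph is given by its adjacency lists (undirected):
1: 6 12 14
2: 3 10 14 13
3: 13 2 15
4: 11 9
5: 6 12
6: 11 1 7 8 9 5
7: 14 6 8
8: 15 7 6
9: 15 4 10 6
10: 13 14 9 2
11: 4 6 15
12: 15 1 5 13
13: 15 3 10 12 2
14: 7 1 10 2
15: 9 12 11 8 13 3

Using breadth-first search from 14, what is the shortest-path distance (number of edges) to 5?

Level 0: 14
Level 1: 1, 2, 7, 10
Level 2: 3, 6, 8, 9, 12, 13
Level 3: 4, 5, 11, 15
5 first appears at level 3.

3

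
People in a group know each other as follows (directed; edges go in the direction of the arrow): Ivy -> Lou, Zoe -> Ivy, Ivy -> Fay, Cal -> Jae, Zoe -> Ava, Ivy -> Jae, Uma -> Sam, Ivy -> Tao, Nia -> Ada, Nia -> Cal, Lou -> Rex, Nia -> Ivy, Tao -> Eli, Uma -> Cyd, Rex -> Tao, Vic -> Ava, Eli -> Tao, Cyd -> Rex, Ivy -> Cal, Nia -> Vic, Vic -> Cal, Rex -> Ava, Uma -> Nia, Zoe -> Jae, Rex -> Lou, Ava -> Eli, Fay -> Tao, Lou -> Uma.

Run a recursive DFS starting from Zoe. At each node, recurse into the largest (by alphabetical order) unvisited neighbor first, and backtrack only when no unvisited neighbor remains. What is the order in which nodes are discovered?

Zoe Jae Ivy Tao Eli Lou Uma Sam Nia Vic Cal Ava Ada Cyd Rex Fay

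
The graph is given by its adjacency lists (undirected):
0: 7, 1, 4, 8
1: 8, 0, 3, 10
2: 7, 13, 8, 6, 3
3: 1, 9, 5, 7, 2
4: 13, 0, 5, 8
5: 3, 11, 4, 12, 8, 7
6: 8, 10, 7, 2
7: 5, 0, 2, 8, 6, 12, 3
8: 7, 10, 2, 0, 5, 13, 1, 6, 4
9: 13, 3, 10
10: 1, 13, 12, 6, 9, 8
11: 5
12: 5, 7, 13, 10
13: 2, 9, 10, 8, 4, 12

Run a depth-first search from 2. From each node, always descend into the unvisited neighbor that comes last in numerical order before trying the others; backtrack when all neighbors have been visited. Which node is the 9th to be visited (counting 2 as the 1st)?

6

Visit 2
2 → 13
13 → 12
12 → 10
10 → 9
9 → 3
3 → 7
7 → 8
8 → 6
8 → 5
5 → 11
5 → 4
4 → 0
0 → 1

Visit order: 2, 13, 12, 10, 9, 3, 7, 8, 6, 5, 11, 4, 0, 1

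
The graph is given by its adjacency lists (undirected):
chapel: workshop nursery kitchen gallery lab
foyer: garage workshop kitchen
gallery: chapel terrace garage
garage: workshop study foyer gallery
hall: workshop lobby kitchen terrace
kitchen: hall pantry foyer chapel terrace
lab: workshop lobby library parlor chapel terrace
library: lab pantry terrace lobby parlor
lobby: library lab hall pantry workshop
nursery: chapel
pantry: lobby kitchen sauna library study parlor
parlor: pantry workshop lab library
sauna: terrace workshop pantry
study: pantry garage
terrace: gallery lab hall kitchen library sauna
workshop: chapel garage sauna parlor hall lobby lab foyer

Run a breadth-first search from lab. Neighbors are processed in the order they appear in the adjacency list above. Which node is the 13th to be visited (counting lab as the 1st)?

nursery

Visit lab; enqueue workshop, lobby, library, parlor, chapel, terrace → queue [workshop, lobby, library, parlor, chapel, terrace]
Visit workshop; enqueue garage, sauna, hall, foyer → queue [lobby, library, parlor, chapel, terrace, garage, sauna, hall, foyer]
Visit lobby; enqueue pantry → queue [library, parlor, chapel, terrace, garage, sauna, hall, foyer, pantry]
Visit library → queue [parlor, chapel, terrace, garage, sauna, hall, foyer, pantry]
Visit parlor → queue [chapel, terrace, garage, sauna, hall, foyer, pantry]
Visit chapel; enqueue nursery, kitchen, gallery → queue [terrace, garage, sauna, hall, foyer, pantry, nursery, kitchen, gallery]
Visit terrace → queue [garage, sauna, hall, foyer, pantry, nursery, kitchen, gallery]
Visit garage; enqueue study → queue [sauna, hall, foyer, pantry, nursery, kitchen, gallery, study]
Visit sauna → queue [hall, foyer, pantry, nursery, kitchen, gallery, study]
Visit hall → queue [foyer, pantry, nursery, kitchen, gallery, study]
Visit foyer → queue [pantry, nursery, kitchen, gallery, study]
Visit pantry → queue [nursery, kitchen, gallery, study]
Visit nursery → queue [kitchen, gallery, study]
Visit kitchen → queue [gallery, study]
Visit gallery → queue [study]
Visit study → queue []

Visit order: lab, workshop, lobby, library, parlor, chapel, terrace, garage, sauna, hall, foyer, pantry, nursery, kitchen, gallery, study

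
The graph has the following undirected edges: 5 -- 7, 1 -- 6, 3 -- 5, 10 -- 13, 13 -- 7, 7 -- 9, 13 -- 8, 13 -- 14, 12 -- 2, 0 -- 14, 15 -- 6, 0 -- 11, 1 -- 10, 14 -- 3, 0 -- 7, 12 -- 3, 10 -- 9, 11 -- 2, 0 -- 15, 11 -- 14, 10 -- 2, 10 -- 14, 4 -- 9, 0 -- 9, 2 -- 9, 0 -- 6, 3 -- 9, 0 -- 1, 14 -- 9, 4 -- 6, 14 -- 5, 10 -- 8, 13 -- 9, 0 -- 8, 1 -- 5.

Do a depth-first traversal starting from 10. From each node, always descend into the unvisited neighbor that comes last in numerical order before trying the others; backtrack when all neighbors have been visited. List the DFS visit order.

10 -> 14 -> 13 -> 9 -> 7 -> 5 -> 3 -> 12 -> 2 -> 11 -> 0 -> 15 -> 6 -> 4 -> 1 -> 8

Visit 10
10 → 14
14 → 13
13 → 9
9 → 7
7 → 5
5 → 3
3 → 12
12 → 2
2 → 11
11 → 0
0 → 15
15 → 6
6 → 4
6 → 1
0 → 8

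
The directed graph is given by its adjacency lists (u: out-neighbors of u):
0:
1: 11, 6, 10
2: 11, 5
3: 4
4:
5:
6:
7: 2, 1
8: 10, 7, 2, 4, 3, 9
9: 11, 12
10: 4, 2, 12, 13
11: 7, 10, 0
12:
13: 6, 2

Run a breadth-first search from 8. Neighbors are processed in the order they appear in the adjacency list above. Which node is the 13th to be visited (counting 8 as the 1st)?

6

Visit 8; enqueue 10, 7, 2, 4, 3, 9 → queue [10, 7, 2, 4, 3, 9]
Visit 10; enqueue 12, 13 → queue [7, 2, 4, 3, 9, 12, 13]
Visit 7; enqueue 1 → queue [2, 4, 3, 9, 12, 13, 1]
Visit 2; enqueue 11, 5 → queue [4, 3, 9, 12, 13, 1, 11, 5]
Visit 4 → queue [3, 9, 12, 13, 1, 11, 5]
Visit 3 → queue [9, 12, 13, 1, 11, 5]
Visit 9 → queue [12, 13, 1, 11, 5]
Visit 12 → queue [13, 1, 11, 5]
Visit 13; enqueue 6 → queue [1, 11, 5, 6]
Visit 1 → queue [11, 5, 6]
Visit 11; enqueue 0 → queue [5, 6, 0]
Visit 5 → queue [6, 0]
Visit 6 → queue [0]
Visit 0 → queue []

Visit order: 8, 10, 7, 2, 4, 3, 9, 12, 13, 1, 11, 5, 6, 0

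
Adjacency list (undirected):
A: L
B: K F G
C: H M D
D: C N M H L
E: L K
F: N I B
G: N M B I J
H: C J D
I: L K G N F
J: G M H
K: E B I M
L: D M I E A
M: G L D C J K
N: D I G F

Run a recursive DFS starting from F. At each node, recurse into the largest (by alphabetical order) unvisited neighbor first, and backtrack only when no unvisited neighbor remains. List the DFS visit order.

F, N, I, L, M, K, E, B, G, J, H, D, C, A

Visit F
F → N
N → I
I → L
L → M
M → K
K → E
K → B
B → G
G → J
J → H
H → D
D → C
L → A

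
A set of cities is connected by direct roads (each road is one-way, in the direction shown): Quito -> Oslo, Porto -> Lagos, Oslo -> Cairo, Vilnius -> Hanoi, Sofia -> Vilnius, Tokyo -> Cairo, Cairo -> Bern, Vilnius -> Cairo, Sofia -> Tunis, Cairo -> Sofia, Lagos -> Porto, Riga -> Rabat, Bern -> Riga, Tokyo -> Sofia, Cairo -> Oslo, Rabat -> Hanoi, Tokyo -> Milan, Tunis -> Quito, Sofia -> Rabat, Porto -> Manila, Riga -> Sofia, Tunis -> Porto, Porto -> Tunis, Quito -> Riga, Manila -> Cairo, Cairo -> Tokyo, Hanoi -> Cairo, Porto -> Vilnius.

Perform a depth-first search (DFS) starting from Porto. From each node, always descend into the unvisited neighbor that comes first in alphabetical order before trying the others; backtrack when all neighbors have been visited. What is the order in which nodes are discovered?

Visit Porto
Porto → Lagos
Porto → Manila
Manila → Cairo
Cairo → Bern
Bern → Riga
Riga → Rabat
Rabat → Hanoi
Riga → Sofia
Sofia → Tunis
Tunis → Quito
Quito → Oslo
Sofia → Vilnius
Cairo → Tokyo
Tokyo → Milan

Porto Lagos Manila Cairo Bern Riga Rabat Hanoi Sofia Tunis Quito Oslo Vilnius Tokyo Milan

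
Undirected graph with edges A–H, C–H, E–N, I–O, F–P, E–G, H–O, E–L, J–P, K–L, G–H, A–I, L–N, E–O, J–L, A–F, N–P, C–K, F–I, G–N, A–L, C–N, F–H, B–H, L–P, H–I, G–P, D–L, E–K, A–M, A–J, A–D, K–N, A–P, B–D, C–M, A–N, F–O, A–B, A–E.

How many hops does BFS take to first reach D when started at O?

3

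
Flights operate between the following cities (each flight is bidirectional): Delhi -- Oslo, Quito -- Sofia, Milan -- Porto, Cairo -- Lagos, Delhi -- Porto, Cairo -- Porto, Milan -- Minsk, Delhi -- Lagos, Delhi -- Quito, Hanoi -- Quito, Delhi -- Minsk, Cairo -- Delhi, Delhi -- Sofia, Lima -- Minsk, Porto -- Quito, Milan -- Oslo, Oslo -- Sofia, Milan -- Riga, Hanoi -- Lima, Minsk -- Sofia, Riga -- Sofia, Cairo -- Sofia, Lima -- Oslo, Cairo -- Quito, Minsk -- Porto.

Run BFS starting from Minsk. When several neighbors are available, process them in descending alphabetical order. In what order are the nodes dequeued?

Visit Minsk; enqueue Sofia, Porto, Milan, Lima, Delhi → queue [Sofia, Porto, Milan, Lima, Delhi]
Visit Sofia; enqueue Riga, Quito, Oslo, Cairo → queue [Porto, Milan, Lima, Delhi, Riga, Quito, Oslo, Cairo]
Visit Porto → queue [Milan, Lima, Delhi, Riga, Quito, Oslo, Cairo]
Visit Milan → queue [Lima, Delhi, Riga, Quito, Oslo, Cairo]
Visit Lima; enqueue Hanoi → queue [Delhi, Riga, Quito, Oslo, Cairo, Hanoi]
Visit Delhi; enqueue Lagos → queue [Riga, Quito, Oslo, Cairo, Hanoi, Lagos]
Visit Riga → queue [Quito, Oslo, Cairo, Hanoi, Lagos]
Visit Quito → queue [Oslo, Cairo, Hanoi, Lagos]
Visit Oslo → queue [Cairo, Hanoi, Lagos]
Visit Cairo → queue [Hanoi, Lagos]
Visit Hanoi → queue [Lagos]
Visit Lagos → queue []

Minsk, Sofia, Porto, Milan, Lima, Delhi, Riga, Quito, Oslo, Cairo, Hanoi, Lagos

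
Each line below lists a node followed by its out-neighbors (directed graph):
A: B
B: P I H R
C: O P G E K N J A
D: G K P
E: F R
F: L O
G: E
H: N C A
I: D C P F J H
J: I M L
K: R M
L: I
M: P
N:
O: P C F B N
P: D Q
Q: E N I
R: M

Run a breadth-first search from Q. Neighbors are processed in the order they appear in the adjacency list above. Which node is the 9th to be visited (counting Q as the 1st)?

P

Visit Q; enqueue E, N, I → queue [E, N, I]
Visit E; enqueue F, R → queue [N, I, F, R]
Visit N → queue [I, F, R]
Visit I; enqueue D, C, P, J, H → queue [F, R, D, C, P, J, H]
Visit F; enqueue L, O → queue [R, D, C, P, J, H, L, O]
Visit R; enqueue M → queue [D, C, P, J, H, L, O, M]
Visit D; enqueue G, K → queue [C, P, J, H, L, O, M, G, K]
Visit C; enqueue A → queue [P, J, H, L, O, M, G, K, A]
Visit P → queue [J, H, L, O, M, G, K, A]
Visit J → queue [H, L, O, M, G, K, A]
Visit H → queue [L, O, M, G, K, A]
Visit L → queue [O, M, G, K, A]
Visit O; enqueue B → queue [M, G, K, A, B]
Visit M → queue [G, K, A, B]
Visit G → queue [K, A, B]
Visit K → queue [A, B]
Visit A → queue [B]
Visit B → queue []

Visit order: Q, E, N, I, F, R, D, C, P, J, H, L, O, M, G, K, A, B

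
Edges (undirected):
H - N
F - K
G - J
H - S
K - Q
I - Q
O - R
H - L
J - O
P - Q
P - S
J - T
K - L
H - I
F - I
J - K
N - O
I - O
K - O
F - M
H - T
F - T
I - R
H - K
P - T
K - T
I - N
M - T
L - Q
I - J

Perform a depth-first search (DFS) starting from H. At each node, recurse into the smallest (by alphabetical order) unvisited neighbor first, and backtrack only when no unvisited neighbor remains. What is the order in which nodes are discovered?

Visit H
H → I
I → F
F → K
K → J
J → G
J → O
O → N
O → R
J → T
T → M
T → P
P → Q
Q → L
P → S

H, I, F, K, J, G, O, N, R, T, M, P, Q, L, S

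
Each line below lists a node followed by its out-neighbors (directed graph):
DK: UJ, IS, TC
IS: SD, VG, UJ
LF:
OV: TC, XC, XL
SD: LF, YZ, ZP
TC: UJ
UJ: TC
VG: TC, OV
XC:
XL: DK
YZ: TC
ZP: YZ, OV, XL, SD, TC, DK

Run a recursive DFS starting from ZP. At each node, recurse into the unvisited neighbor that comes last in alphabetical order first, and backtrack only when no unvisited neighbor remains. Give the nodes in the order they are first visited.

Visit ZP
ZP → YZ
YZ → TC
TC → UJ
ZP → XL
XL → DK
DK → IS
IS → VG
VG → OV
OV → XC
IS → SD
SD → LF

ZP → YZ → TC → UJ → XL → DK → IS → VG → OV → XC → SD → LF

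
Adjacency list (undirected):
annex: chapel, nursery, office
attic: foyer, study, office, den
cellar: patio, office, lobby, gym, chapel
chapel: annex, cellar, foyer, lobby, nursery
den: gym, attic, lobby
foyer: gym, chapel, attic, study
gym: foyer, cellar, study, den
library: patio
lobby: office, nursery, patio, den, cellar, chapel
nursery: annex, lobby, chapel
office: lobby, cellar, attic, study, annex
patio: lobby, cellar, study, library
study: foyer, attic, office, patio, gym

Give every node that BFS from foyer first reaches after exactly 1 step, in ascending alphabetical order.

attic, chapel, gym, study

Level 0: foyer
Level 1: attic, chapel, gym, study
Level 2: annex, cellar, den, lobby, nursery, office, patio
Level 3: library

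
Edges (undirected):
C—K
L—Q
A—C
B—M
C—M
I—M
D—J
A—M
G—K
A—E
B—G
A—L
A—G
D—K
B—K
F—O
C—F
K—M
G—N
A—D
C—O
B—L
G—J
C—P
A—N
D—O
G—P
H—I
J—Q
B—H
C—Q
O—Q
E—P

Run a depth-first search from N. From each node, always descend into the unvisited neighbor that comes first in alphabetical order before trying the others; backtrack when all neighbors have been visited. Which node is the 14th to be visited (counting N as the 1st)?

Visit N
N → A
A → C
C → F
F → O
O → D
D → J
J → G
G → B
B → H
H → I
I → M
M → K
B → L
L → Q
G → P
P → E

Visit order: N, A, C, F, O, D, J, G, B, H, I, M, K, L, Q, P, E

L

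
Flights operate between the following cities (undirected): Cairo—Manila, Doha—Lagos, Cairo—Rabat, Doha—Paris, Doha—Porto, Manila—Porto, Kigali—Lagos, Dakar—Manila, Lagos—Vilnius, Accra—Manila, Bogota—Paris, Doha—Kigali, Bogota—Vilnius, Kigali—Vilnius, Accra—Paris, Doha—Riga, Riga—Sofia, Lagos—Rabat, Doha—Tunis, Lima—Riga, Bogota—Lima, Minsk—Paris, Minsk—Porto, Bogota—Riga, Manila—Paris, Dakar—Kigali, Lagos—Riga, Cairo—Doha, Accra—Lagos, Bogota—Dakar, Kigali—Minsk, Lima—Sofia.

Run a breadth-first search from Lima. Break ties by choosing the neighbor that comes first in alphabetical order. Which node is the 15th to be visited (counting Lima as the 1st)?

Porto

Visit Lima; enqueue Bogota, Riga, Sofia → queue [Bogota, Riga, Sofia]
Visit Bogota; enqueue Dakar, Paris, Vilnius → queue [Riga, Sofia, Dakar, Paris, Vilnius]
Visit Riga; enqueue Doha, Lagos → queue [Sofia, Dakar, Paris, Vilnius, Doha, Lagos]
Visit Sofia → queue [Dakar, Paris, Vilnius, Doha, Lagos]
Visit Dakar; enqueue Kigali, Manila → queue [Paris, Vilnius, Doha, Lagos, Kigali, Manila]
Visit Paris; enqueue Accra, Minsk → queue [Vilnius, Doha, Lagos, Kigali, Manila, Accra, Minsk]
Visit Vilnius → queue [Doha, Lagos, Kigali, Manila, Accra, Minsk]
Visit Doha; enqueue Cairo, Porto, Tunis → queue [Lagos, Kigali, Manila, Accra, Minsk, Cairo, Porto, Tunis]
Visit Lagos; enqueue Rabat → queue [Kigali, Manila, Accra, Minsk, Cairo, Porto, Tunis, Rabat]
Visit Kigali → queue [Manila, Accra, Minsk, Cairo, Porto, Tunis, Rabat]
Visit Manila → queue [Accra, Minsk, Cairo, Porto, Tunis, Rabat]
Visit Accra → queue [Minsk, Cairo, Porto, Tunis, Rabat]
Visit Minsk → queue [Cairo, Porto, Tunis, Rabat]
Visit Cairo → queue [Porto, Tunis, Rabat]
Visit Porto → queue [Tunis, Rabat]
Visit Tunis → queue [Rabat]
Visit Rabat → queue []

Visit order: Lima, Bogota, Riga, Sofia, Dakar, Paris, Vilnius, Doha, Lagos, Kigali, Manila, Accra, Minsk, Cairo, Porto, Tunis, Rabat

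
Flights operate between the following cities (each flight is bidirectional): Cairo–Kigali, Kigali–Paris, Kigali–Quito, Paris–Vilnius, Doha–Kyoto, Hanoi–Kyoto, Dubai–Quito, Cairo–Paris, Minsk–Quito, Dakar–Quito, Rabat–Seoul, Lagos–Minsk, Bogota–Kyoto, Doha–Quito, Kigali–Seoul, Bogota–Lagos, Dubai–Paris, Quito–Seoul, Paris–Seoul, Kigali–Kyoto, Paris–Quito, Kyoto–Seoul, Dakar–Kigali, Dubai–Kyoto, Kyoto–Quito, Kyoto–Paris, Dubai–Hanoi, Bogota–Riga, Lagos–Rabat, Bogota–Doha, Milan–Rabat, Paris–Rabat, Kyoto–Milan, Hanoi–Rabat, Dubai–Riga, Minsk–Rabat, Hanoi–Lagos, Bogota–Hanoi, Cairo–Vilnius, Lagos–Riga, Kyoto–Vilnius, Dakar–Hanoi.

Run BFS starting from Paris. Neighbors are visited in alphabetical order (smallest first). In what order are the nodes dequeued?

Paris -> Cairo -> Dubai -> Kigali -> Kyoto -> Quito -> Rabat -> Seoul -> Vilnius -> Hanoi -> Riga -> Dakar -> Bogota -> Doha -> Milan -> Minsk -> Lagos

Visit Paris; enqueue Cairo, Dubai, Kigali, Kyoto, Quito, Rabat, Seoul, Vilnius → queue [Cairo, Dubai, Kigali, Kyoto, Quito, Rabat, Seoul, Vilnius]
Visit Cairo → queue [Dubai, Kigali, Kyoto, Quito, Rabat, Seoul, Vilnius]
Visit Dubai; enqueue Hanoi, Riga → queue [Kigali, Kyoto, Quito, Rabat, Seoul, Vilnius, Hanoi, Riga]
Visit Kigali; enqueue Dakar → queue [Kyoto, Quito, Rabat, Seoul, Vilnius, Hanoi, Riga, Dakar]
Visit Kyoto; enqueue Bogota, Doha, Milan → queue [Quito, Rabat, Seoul, Vilnius, Hanoi, Riga, Dakar, Bogota, Doha, Milan]
Visit Quito; enqueue Minsk → queue [Rabat, Seoul, Vilnius, Hanoi, Riga, Dakar, Bogota, Doha, Milan, Minsk]
Visit Rabat; enqueue Lagos → queue [Seoul, Vilnius, Hanoi, Riga, Dakar, Bogota, Doha, Milan, Minsk, Lagos]
Visit Seoul → queue [Vilnius, Hanoi, Riga, Dakar, Bogota, Doha, Milan, Minsk, Lagos]
Visit Vilnius → queue [Hanoi, Riga, Dakar, Bogota, Doha, Milan, Minsk, Lagos]
Visit Hanoi → queue [Riga, Dakar, Bogota, Doha, Milan, Minsk, Lagos]
Visit Riga → queue [Dakar, Bogota, Doha, Milan, Minsk, Lagos]
Visit Dakar → queue [Bogota, Doha, Milan, Minsk, Lagos]
Visit Bogota → queue [Doha, Milan, Minsk, Lagos]
Visit Doha → queue [Milan, Minsk, Lagos]
Visit Milan → queue [Minsk, Lagos]
Visit Minsk → queue [Lagos]
Visit Lagos → queue []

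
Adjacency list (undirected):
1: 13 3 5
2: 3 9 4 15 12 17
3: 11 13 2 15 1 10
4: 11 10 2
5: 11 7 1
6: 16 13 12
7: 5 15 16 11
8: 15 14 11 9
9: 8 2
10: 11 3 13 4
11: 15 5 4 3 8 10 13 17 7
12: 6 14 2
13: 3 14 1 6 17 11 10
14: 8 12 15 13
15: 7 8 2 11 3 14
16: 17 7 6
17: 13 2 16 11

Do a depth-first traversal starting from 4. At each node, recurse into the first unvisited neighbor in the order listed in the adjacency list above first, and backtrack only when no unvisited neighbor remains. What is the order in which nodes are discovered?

Visit 4
4 → 11
11 → 15
15 → 7
7 → 5
5 → 1
1 → 13
13 → 3
3 → 2
2 → 9
9 → 8
8 → 14
14 → 12
12 → 6
6 → 16
16 → 17
3 → 10

4 -> 11 -> 15 -> 7 -> 5 -> 1 -> 13 -> 3 -> 2 -> 9 -> 8 -> 14 -> 12 -> 6 -> 16 -> 17 -> 10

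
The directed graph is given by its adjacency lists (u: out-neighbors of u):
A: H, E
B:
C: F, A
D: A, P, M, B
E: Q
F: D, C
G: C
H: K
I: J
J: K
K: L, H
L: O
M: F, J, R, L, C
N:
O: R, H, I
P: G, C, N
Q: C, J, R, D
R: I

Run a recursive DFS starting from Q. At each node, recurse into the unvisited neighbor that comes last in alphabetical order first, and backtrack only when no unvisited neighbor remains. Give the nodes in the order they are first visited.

Visit Q
Q → R
R → I
I → J
J → K
K → L
L → O
O → H
Q → D
D → P
P → N
P → G
G → C
C → F
C → A
A → E
D → M
D → B

Q → R → I → J → K → L → O → H → D → P → N → G → C → F → A → E → M → B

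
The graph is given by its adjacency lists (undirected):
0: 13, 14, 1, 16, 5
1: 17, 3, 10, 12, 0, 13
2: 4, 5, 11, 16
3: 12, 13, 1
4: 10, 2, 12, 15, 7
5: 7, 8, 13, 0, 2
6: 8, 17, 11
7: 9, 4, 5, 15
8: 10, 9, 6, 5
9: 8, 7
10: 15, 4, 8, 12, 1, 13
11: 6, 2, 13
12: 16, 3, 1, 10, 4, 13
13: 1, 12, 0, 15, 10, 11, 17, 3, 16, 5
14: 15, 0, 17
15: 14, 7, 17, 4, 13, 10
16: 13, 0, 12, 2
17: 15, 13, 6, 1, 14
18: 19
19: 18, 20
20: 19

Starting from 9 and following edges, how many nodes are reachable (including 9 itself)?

BFS from 9 visits: 9, 8, 7, 10, 6, 5, 15, 4, 13, 12, 1, 17, 11, 2, 0, 14, 16, 3
Reachable nodes: 18 of 21 total.

18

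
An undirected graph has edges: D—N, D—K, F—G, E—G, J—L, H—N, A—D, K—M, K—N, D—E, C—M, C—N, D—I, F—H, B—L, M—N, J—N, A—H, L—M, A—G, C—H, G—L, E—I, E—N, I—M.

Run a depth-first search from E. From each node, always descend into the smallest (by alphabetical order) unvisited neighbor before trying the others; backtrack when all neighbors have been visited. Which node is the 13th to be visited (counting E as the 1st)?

L

Visit E
E → D
D → A
A → G
G → F
F → H
H → C
C → M
M → I
M → K
K → N
N → J
J → L
L → B

Visit order: E, D, A, G, F, H, C, M, I, K, N, J, L, B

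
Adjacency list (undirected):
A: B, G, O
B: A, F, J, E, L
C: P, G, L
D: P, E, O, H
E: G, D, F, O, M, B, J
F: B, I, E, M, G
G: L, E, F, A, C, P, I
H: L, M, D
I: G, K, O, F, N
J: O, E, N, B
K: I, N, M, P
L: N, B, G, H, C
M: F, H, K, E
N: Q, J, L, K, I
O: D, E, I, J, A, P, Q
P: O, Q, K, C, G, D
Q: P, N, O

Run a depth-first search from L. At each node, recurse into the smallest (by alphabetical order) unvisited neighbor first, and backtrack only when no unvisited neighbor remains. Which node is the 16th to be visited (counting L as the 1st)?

O

Visit L
L → B
B → A
A → G
G → C
C → P
P → D
D → E
E → F
F → I
I → K
K → M
M → H
K → N
N → J
J → O
O → Q

Visit order: L, B, A, G, C, P, D, E, F, I, K, M, H, N, J, O, Q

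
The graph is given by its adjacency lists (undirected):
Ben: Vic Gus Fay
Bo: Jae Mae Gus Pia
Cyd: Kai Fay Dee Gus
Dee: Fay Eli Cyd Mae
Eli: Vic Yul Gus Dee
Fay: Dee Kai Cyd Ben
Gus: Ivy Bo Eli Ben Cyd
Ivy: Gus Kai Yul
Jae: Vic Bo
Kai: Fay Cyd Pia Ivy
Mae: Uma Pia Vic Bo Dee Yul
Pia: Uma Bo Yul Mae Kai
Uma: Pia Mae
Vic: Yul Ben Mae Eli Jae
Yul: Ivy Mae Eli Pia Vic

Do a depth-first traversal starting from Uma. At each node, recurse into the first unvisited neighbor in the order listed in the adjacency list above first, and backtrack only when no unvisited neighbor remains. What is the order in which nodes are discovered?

Uma -> Pia -> Bo -> Jae -> Vic -> Yul -> Ivy -> Gus -> Eli -> Dee -> Fay -> Kai -> Cyd -> Ben -> Mae

Visit Uma
Uma → Pia
Pia → Bo
Bo → Jae
Jae → Vic
Vic → Yul
Yul → Ivy
Ivy → Gus
Gus → Eli
Eli → Dee
Dee → Fay
Fay → Kai
Kai → Cyd
Fay → Ben
Dee → Mae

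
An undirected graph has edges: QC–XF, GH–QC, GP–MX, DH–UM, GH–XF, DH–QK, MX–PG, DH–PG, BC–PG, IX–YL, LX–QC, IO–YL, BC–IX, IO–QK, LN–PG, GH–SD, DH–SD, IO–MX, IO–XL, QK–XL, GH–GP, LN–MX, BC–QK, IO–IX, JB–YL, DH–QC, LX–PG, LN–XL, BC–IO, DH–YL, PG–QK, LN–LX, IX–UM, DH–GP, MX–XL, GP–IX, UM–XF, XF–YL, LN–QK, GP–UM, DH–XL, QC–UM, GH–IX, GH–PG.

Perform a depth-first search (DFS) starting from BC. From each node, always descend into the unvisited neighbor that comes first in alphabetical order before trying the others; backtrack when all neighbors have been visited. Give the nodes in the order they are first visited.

BC IO IX GH GP DH PG LN LX QC UM XF YL JB MX XL QK SD

Visit BC
BC → IO
IO → IX
IX → GH
GH → GP
GP → DH
DH → PG
PG → LN
LN → LX
LX → QC
QC → UM
UM → XF
XF → YL
YL → JB
LN → MX
MX → XL
XL → QK
DH → SD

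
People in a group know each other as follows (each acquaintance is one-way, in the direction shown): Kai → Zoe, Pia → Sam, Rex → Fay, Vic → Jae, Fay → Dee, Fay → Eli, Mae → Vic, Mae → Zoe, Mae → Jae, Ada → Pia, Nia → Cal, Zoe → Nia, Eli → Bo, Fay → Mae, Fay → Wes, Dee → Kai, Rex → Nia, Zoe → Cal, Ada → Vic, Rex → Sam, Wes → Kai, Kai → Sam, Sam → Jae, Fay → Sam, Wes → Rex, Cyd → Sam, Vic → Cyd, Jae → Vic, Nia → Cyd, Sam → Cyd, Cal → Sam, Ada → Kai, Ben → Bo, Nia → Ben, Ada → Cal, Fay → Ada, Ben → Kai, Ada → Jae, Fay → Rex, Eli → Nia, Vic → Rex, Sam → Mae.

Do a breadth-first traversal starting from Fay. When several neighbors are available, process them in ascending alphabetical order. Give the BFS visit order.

Fay Ada Dee Eli Mae Rex Sam Wes Cal Jae Kai Pia Vic Bo Nia Zoe Cyd Ben

Visit Fay; enqueue Ada, Dee, Eli, Mae, Rex, Sam, Wes → queue [Ada, Dee, Eli, Mae, Rex, Sam, Wes]
Visit Ada; enqueue Cal, Jae, Kai, Pia, Vic → queue [Dee, Eli, Mae, Rex, Sam, Wes, Cal, Jae, Kai, Pia, Vic]
Visit Dee → queue [Eli, Mae, Rex, Sam, Wes, Cal, Jae, Kai, Pia, Vic]
Visit Eli; enqueue Bo, Nia → queue [Mae, Rex, Sam, Wes, Cal, Jae, Kai, Pia, Vic, Bo, Nia]
Visit Mae; enqueue Zoe → queue [Rex, Sam, Wes, Cal, Jae, Kai, Pia, Vic, Bo, Nia, Zoe]
Visit Rex → queue [Sam, Wes, Cal, Jae, Kai, Pia, Vic, Bo, Nia, Zoe]
Visit Sam; enqueue Cyd → queue [Wes, Cal, Jae, Kai, Pia, Vic, Bo, Nia, Zoe, Cyd]
Visit Wes → queue [Cal, Jae, Kai, Pia, Vic, Bo, Nia, Zoe, Cyd]
Visit Cal → queue [Jae, Kai, Pia, Vic, Bo, Nia, Zoe, Cyd]
Visit Jae → queue [Kai, Pia, Vic, Bo, Nia, Zoe, Cyd]
Visit Kai → queue [Pia, Vic, Bo, Nia, Zoe, Cyd]
Visit Pia → queue [Vic, Bo, Nia, Zoe, Cyd]
Visit Vic → queue [Bo, Nia, Zoe, Cyd]
Visit Bo → queue [Nia, Zoe, Cyd]
Visit Nia; enqueue Ben → queue [Zoe, Cyd, Ben]
Visit Zoe → queue [Cyd, Ben]
Visit Cyd → queue [Ben]
Visit Ben → queue []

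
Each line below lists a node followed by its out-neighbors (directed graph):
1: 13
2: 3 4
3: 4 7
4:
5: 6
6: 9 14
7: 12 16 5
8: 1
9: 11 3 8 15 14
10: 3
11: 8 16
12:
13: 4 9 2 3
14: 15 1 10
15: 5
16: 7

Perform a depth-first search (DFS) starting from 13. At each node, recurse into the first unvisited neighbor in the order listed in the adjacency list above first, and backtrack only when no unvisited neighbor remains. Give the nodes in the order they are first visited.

Visit 13
13 → 4
13 → 9
9 → 11
11 → 8
8 → 1
11 → 16
16 → 7
7 → 12
7 → 5
5 → 6
6 → 14
14 → 15
14 → 10
10 → 3
13 → 2

13 -> 4 -> 9 -> 11 -> 8 -> 1 -> 16 -> 7 -> 12 -> 5 -> 6 -> 14 -> 15 -> 10 -> 3 -> 2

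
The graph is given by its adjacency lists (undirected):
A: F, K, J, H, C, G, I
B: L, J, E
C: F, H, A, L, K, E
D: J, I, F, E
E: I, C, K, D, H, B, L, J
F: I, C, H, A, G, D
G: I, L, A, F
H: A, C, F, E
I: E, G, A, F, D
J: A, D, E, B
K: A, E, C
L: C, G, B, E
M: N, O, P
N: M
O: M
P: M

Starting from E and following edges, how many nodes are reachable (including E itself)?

BFS from E visits: E, B, C, D, H, I, J, K, L, A, F, G
Reachable nodes: 12 of 16 total.

12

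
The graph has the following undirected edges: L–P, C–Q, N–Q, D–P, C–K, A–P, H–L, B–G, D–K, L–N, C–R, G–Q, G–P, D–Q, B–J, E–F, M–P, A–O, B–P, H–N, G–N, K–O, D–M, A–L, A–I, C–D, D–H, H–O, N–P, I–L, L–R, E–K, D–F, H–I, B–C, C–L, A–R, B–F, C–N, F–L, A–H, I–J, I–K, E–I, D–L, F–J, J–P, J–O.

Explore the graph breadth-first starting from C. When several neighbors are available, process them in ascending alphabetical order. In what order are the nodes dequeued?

Visit C; enqueue B, D, K, L, N, Q, R → queue [B, D, K, L, N, Q, R]
Visit B; enqueue F, G, J, P → queue [D, K, L, N, Q, R, F, G, J, P]
Visit D; enqueue H, M → queue [K, L, N, Q, R, F, G, J, P, H, M]
Visit K; enqueue E, I, O → queue [L, N, Q, R, F, G, J, P, H, M, E, I, O]
Visit L; enqueue A → queue [N, Q, R, F, G, J, P, H, M, E, I, O, A]
Visit N → queue [Q, R, F, G, J, P, H, M, E, I, O, A]
Visit Q → queue [R, F, G, J, P, H, M, E, I, O, A]
Visit R → queue [F, G, J, P, H, M, E, I, O, A]
Visit F → queue [G, J, P, H, M, E, I, O, A]
Visit G → queue [J, P, H, M, E, I, O, A]
Visit J → queue [P, H, M, E, I, O, A]
Visit P → queue [H, M, E, I, O, A]
Visit H → queue [M, E, I, O, A]
Visit M → queue [E, I, O, A]
Visit E → queue [I, O, A]
Visit I → queue [O, A]
Visit O → queue [A]
Visit A → queue []

C B D K L N Q R F G J P H M E I O A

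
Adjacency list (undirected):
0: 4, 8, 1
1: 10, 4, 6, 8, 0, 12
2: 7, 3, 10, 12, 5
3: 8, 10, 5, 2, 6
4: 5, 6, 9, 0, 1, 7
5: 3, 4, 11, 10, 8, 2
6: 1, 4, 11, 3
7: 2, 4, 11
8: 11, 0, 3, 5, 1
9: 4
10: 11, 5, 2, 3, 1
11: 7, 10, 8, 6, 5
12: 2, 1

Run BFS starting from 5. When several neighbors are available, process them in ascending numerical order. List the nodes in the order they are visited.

5, 2, 3, 4, 8, 10, 11, 7, 12, 6, 0, 1, 9

Visit 5; enqueue 2, 3, 4, 8, 10, 11 → queue [2, 3, 4, 8, 10, 11]
Visit 2; enqueue 7, 12 → queue [3, 4, 8, 10, 11, 7, 12]
Visit 3; enqueue 6 → queue [4, 8, 10, 11, 7, 12, 6]
Visit 4; enqueue 0, 1, 9 → queue [8, 10, 11, 7, 12, 6, 0, 1, 9]
Visit 8 → queue [10, 11, 7, 12, 6, 0, 1, 9]
Visit 10 → queue [11, 7, 12, 6, 0, 1, 9]
Visit 11 → queue [7, 12, 6, 0, 1, 9]
Visit 7 → queue [12, 6, 0, 1, 9]
Visit 12 → queue [6, 0, 1, 9]
Visit 6 → queue [0, 1, 9]
Visit 0 → queue [1, 9]
Visit 1 → queue [9]
Visit 9 → queue []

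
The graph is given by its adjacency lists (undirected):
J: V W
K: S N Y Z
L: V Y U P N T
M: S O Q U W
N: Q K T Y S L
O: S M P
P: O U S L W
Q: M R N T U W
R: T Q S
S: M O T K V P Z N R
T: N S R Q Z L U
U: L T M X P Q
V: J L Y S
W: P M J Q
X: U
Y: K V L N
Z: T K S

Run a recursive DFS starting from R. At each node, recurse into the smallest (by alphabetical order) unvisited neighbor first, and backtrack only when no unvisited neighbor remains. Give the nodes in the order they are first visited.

R Q M O P L N K S T U X Z V J W Y

Visit R
R → Q
Q → M
M → O
O → P
P → L
L → N
N → K
K → S
S → T
T → U
U → X
T → Z
S → V
V → J
J → W
V → Y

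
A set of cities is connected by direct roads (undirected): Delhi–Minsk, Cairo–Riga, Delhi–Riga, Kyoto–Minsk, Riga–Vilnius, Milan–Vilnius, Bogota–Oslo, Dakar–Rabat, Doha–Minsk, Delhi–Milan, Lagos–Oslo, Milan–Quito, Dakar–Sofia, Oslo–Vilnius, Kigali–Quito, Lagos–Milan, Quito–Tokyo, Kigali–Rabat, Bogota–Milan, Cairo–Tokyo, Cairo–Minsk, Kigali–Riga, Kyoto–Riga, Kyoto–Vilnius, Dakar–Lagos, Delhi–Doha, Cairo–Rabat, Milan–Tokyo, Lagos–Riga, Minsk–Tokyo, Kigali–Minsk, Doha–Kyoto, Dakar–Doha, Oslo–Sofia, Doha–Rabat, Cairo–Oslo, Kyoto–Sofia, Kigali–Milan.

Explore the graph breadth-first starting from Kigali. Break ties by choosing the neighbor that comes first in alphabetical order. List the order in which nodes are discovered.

Visit Kigali; enqueue Milan, Minsk, Quito, Rabat, Riga → queue [Milan, Minsk, Quito, Rabat, Riga]
Visit Milan; enqueue Bogota, Delhi, Lagos, Tokyo, Vilnius → queue [Minsk, Quito, Rabat, Riga, Bogota, Delhi, Lagos, Tokyo, Vilnius]
Visit Minsk; enqueue Cairo, Doha, Kyoto → queue [Quito, Rabat, Riga, Bogota, Delhi, Lagos, Tokyo, Vilnius, Cairo, Doha, Kyoto]
Visit Quito → queue [Rabat, Riga, Bogota, Delhi, Lagos, Tokyo, Vilnius, Cairo, Doha, Kyoto]
Visit Rabat; enqueue Dakar → queue [Riga, Bogota, Delhi, Lagos, Tokyo, Vilnius, Cairo, Doha, Kyoto, Dakar]
Visit Riga → queue [Bogota, Delhi, Lagos, Tokyo, Vilnius, Cairo, Doha, Kyoto, Dakar]
Visit Bogota; enqueue Oslo → queue [Delhi, Lagos, Tokyo, Vilnius, Cairo, Doha, Kyoto, Dakar, Oslo]
Visit Delhi → queue [Lagos, Tokyo, Vilnius, Cairo, Doha, Kyoto, Dakar, Oslo]
Visit Lagos → queue [Tokyo, Vilnius, Cairo, Doha, Kyoto, Dakar, Oslo]
Visit Tokyo → queue [Vilnius, Cairo, Doha, Kyoto, Dakar, Oslo]
Visit Vilnius → queue [Cairo, Doha, Kyoto, Dakar, Oslo]
Visit Cairo → queue [Doha, Kyoto, Dakar, Oslo]
Visit Doha → queue [Kyoto, Dakar, Oslo]
Visit Kyoto; enqueue Sofia → queue [Dakar, Oslo, Sofia]
Visit Dakar → queue [Oslo, Sofia]
Visit Oslo → queue [Sofia]
Visit Sofia → queue []

Kigali Milan Minsk Quito Rabat Riga Bogota Delhi Lagos Tokyo Vilnius Cairo Doha Kyoto Dakar Oslo Sofia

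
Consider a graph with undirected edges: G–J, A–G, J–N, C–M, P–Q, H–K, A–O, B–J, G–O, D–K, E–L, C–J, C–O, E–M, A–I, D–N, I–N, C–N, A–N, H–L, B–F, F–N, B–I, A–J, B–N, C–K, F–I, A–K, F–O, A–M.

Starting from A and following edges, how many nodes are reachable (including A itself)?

BFS from A visits: A, G, I, J, K, M, N, O, B, F, C, D, H, E, L
Reachable nodes: 15 of 17 total.

15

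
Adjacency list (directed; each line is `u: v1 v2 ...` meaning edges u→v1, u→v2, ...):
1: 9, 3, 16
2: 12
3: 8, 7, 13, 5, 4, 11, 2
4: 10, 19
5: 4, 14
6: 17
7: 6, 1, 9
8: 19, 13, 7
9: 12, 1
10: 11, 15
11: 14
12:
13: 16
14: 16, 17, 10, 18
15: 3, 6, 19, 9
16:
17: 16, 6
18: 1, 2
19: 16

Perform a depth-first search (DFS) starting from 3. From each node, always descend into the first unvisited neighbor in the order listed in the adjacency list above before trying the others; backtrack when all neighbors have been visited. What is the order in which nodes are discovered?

3 → 8 → 19 → 16 → 13 → 7 → 6 → 17 → 1 → 9 → 12 → 5 → 4 → 10 → 11 → 14 → 18 → 2 → 15

Visit 3
3 → 8
8 → 19
19 → 16
8 → 13
8 → 7
7 → 6
6 → 17
7 → 1
1 → 9
9 → 12
3 → 5
5 → 4
4 → 10
10 → 11
11 → 14
14 → 18
18 → 2
10 → 15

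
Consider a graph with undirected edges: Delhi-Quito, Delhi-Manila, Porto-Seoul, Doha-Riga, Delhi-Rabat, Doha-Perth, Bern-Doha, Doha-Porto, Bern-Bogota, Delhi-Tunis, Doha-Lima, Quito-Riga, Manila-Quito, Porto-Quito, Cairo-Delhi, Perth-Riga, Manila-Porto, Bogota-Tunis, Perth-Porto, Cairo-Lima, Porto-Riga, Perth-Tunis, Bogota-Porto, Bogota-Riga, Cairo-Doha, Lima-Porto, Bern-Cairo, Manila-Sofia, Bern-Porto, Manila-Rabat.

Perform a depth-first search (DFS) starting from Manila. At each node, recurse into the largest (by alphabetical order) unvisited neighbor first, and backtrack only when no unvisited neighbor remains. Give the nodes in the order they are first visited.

Manila, Sofia, Rabat, Delhi, Tunis, Perth, Riga, Quito, Porto, Seoul, Lima, Doha, Cairo, Bern, Bogota

Visit Manila
Manila → Sofia
Manila → Rabat
Rabat → Delhi
Delhi → Tunis
Tunis → Perth
Perth → Riga
Riga → Quito
Quito → Porto
Porto → Seoul
Porto → Lima
Lima → Doha
Doha → Cairo
Cairo → Bern
Bern → Bogota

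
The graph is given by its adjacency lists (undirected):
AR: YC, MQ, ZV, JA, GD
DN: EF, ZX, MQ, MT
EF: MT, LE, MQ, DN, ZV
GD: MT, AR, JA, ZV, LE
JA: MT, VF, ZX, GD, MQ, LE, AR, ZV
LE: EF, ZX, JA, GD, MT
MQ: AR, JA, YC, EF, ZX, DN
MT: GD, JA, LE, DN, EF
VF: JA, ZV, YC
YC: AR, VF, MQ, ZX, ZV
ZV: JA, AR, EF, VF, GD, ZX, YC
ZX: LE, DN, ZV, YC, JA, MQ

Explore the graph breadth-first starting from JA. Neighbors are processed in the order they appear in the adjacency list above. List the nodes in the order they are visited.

JA, MT, VF, ZX, GD, MQ, LE, AR, ZV, DN, EF, YC

Visit JA; enqueue MT, VF, ZX, GD, MQ, LE, AR, ZV → queue [MT, VF, ZX, GD, MQ, LE, AR, ZV]
Visit MT; enqueue DN, EF → queue [VF, ZX, GD, MQ, LE, AR, ZV, DN, EF]
Visit VF; enqueue YC → queue [ZX, GD, MQ, LE, AR, ZV, DN, EF, YC]
Visit ZX → queue [GD, MQ, LE, AR, ZV, DN, EF, YC]
Visit GD → queue [MQ, LE, AR, ZV, DN, EF, YC]
Visit MQ → queue [LE, AR, ZV, DN, EF, YC]
Visit LE → queue [AR, ZV, DN, EF, YC]
Visit AR → queue [ZV, DN, EF, YC]
Visit ZV → queue [DN, EF, YC]
Visit DN → queue [EF, YC]
Visit EF → queue [YC]
Visit YC → queue []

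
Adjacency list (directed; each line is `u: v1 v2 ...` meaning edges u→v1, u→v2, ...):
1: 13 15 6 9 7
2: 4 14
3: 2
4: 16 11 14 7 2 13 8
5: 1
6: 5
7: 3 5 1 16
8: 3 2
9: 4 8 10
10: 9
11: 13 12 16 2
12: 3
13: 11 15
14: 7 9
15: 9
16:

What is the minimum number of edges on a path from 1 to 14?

Level 0: 1
Level 1: 6, 7, 9, 13, 15
Level 2: 3, 4, 5, 8, 10, 11, 16
Level 3: 2, 12, 14
14 first appears at level 3.

3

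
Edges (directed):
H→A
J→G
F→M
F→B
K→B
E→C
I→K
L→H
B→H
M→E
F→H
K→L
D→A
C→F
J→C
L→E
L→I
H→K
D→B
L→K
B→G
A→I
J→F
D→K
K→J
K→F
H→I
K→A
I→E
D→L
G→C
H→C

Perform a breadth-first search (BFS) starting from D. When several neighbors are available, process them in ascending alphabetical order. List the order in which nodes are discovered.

D A B K L I G H F J E C M

Visit D; enqueue A, B, K, L → queue [A, B, K, L]
Visit A; enqueue I → queue [B, K, L, I]
Visit B; enqueue G, H → queue [K, L, I, G, H]
Visit K; enqueue F, J → queue [L, I, G, H, F, J]
Visit L; enqueue E → queue [I, G, H, F, J, E]
Visit I → queue [G, H, F, J, E]
Visit G; enqueue C → queue [H, F, J, E, C]
Visit H → queue [F, J, E, C]
Visit F; enqueue M → queue [J, E, C, M]
Visit J → queue [E, C, M]
Visit E → queue [C, M]
Visit C → queue [M]
Visit M → queue []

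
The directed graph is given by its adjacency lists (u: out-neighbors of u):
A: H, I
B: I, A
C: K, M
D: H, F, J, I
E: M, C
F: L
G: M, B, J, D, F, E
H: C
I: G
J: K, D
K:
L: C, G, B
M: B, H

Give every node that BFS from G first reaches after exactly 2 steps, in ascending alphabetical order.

Level 0: G
Level 1: B, D, E, F, J, M
Level 2: A, C, H, I, K, L

A, C, H, I, K, L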